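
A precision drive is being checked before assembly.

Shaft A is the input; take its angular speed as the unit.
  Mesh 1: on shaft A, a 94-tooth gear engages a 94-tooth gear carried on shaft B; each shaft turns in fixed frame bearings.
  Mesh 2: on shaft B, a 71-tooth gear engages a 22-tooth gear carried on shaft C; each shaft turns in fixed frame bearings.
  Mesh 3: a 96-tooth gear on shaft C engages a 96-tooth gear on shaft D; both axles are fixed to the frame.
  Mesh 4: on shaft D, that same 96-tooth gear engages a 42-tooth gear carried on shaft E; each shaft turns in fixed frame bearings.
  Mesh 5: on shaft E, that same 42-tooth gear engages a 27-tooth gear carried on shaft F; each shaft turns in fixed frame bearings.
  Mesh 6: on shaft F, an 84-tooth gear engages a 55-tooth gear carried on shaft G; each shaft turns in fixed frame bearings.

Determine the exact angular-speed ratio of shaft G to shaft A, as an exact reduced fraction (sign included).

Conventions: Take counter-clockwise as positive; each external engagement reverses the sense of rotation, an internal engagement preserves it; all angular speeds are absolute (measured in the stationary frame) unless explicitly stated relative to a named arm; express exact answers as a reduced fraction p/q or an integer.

class = fixed-axis compound train [6 meshes; 6 ratios multiply, 6 sense flips]
mesh 1 [94T→94T]: running ratio 1, sense −
mesh 2 [71T→22T]: running ratio 71/22, sense +
mesh 3 [96T→96T]: running ratio 71/22, sense −
mesh 4 [96T→42T]: running ratio 568/77, sense +
mesh 5 [42T→27T]: running ratio 1136/99, sense −
mesh 6 [84T→55T]: running ratio 31808/1815, sense +
ω_out/ω_in = 31808/1815

31808/1815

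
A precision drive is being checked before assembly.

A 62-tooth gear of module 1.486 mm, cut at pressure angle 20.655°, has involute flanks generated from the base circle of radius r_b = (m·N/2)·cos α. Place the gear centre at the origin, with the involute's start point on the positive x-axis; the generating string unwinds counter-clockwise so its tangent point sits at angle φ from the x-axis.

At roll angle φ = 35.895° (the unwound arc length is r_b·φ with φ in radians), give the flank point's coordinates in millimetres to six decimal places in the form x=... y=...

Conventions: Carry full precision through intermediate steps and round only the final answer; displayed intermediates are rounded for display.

x=50.751867 y=3.396235

recognized (one wheel, involute flank): single-mesh tooth geometry, m = 1.486, N = 62
pitch radius r_p = m·N/2 = 1.486·62/2 = 46.066000
base radius r_b = r_p·cos α = 46.066000·cos 20.655° = 43.104940
roll angle φ = 35.895° = 0.62648594 rad
x = r_b·(cos φ + φ·sin φ) = 50.751867
y = r_b·(sin φ − φ·cos φ) = 3.396235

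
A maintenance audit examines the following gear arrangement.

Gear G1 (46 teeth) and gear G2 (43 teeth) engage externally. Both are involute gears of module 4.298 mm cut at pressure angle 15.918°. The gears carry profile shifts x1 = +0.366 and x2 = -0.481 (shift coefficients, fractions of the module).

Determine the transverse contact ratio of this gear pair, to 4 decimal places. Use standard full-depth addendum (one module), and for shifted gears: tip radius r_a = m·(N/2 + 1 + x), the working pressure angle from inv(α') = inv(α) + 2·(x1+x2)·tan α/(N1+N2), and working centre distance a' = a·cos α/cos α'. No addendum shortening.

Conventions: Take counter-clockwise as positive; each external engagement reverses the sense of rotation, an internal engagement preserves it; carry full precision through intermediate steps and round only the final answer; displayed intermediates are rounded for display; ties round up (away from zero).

1.9941

class = single-mesh tooth geometry [involute pair 46T × 43T, m = 4.298]
base radii: r_b1 = 95.063463, r_b2 = 88.863672
tip radii: r_a1 = 104.725068, r_a2 = 94.637662
inv(α') = inv(15.918°) + 2·(+0.366-0.481)·tan α/(46+43) = 0.00663864  ⇒  α' = 15.37992°
a' = a·cos α / cos α' = 191.2610·cos 15.918°/cos 15.37992° = 190.758503
action lengths: √(r_a1²−r_b1²) = 43.934928, √(r_a2²−r_b2²) = 32.550498
base pitch p_b = π·m·cos α = 12.984812
CR = (43.934928 + 32.550498 − 190.758503·sin 15.37992°)/12.984812 = 1.994082
contact ratio ≈ 1.9941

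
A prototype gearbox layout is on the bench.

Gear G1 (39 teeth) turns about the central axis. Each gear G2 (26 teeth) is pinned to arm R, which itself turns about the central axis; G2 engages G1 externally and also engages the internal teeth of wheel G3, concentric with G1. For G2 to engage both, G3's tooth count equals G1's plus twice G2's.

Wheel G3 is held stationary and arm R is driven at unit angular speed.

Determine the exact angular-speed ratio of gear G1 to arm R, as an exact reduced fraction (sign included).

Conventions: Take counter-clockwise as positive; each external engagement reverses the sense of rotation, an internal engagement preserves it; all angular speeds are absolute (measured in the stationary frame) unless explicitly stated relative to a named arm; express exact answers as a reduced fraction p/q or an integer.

planetary set (39T centre, 26T on arm, 91T internal) — Willis relation
ring teeth: 39 + 2·26 = 91
39(ω_sun−ω_arm) = −91(ω_ring−ω_arm),  ω_ring = 0, ω_arm = 1
ω_sun = 1 − (91/39)(0−1) = 10/3
ω_out/ω_in = 10/3

10/3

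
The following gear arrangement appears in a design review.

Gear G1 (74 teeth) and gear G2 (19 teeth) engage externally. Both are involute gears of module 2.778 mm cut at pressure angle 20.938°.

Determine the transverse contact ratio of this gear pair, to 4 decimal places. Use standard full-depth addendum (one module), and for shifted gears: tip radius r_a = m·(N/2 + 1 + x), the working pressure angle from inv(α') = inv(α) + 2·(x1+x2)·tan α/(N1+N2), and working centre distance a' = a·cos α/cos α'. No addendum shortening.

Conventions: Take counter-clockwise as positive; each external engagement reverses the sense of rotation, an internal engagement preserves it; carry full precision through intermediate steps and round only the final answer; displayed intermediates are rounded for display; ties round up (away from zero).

1.6371

recognized (one external pair, fixed centres): single-mesh tooth geometry, m = 2.778, N1 = 74, N2 = 19
base radii: r_b1 = 95.998801, r_b2 = 24.648341
tip radii: r_a1 = 105.564000, r_a2 = 29.169000
no profile shift: α' = α, a' = a
action lengths: √(r_a1²−r_b1²) = 43.908863, √(r_a2²−r_b2²) = 15.597752
base pitch p_b = π·m·cos α = 8.151058
CR = (43.908863 + 15.597752 − 129.177000·sin 20.93800°)/8.151058 = 1.637118
contact ratio ≈ 1.6371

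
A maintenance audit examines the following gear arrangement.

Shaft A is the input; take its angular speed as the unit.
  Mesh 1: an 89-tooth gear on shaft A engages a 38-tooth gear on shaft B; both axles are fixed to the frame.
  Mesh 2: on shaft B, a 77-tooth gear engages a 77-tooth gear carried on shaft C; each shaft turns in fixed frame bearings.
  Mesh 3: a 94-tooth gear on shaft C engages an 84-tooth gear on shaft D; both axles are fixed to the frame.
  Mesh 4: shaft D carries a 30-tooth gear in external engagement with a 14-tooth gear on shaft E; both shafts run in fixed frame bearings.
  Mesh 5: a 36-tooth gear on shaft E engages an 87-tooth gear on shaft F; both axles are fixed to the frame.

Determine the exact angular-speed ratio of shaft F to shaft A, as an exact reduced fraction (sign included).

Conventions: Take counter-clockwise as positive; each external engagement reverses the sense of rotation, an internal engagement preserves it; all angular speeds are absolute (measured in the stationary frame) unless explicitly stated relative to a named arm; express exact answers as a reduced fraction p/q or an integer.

class = fixed-axis compound train [5 meshes; 5 ratios multiply, 5 sense flips]
mesh 1 [89T→38T]: running ratio 89/38, sense −
mesh 2 [77T→77T]: running ratio 89/38, sense +
mesh 3 [94T→84T]: running ratio 4183/1596, sense −
mesh 4 [30T→14T]: running ratio 20915/3724, sense +
mesh 5 [36T→87T]: running ratio 62745/26999, sense −
ω_out/ω_in = -62745/26999

-62745/26999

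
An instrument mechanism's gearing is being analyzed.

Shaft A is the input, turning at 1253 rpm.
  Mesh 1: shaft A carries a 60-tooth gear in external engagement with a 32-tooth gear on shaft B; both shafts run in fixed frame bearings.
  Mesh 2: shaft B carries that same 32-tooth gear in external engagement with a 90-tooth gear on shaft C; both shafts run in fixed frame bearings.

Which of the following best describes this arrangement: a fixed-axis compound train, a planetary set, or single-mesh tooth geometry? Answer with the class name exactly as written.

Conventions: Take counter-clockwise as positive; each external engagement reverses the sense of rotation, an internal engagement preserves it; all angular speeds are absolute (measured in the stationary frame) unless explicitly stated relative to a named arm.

fixed-axis compound train

2-mesh fixed-axis compound train (all bearings frame-fixed)
classification: fixed-axis compound train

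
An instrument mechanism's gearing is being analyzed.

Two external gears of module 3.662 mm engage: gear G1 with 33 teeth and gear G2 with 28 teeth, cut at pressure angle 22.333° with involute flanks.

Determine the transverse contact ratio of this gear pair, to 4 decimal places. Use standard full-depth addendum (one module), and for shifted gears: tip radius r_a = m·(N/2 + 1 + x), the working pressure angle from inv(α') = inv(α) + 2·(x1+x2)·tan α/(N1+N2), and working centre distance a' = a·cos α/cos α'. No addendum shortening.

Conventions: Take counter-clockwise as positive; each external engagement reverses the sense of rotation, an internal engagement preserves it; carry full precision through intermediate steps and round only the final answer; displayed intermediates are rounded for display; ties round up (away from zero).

1.5631

recognized (one external pair, fixed centres): single-mesh tooth geometry, m = 3.662, N1 = 33, N2 = 28
base radii: r_b1 = 55.890732, r_b2 = 47.422439
tip radii: r_a1 = 64.085000, r_a2 = 54.930000
no profile shift: α' = α, a' = a
action lengths: √(r_a1²−r_b1²) = 31.354638, √(r_a2²−r_b2²) = 27.720338
base pitch p_b = π·m·cos α = 10.641570
CR = (31.354638 + 27.720338 − 111.691000·sin 22.33300°)/10.641570 = 1.563080
contact ratio ≈ 1.5631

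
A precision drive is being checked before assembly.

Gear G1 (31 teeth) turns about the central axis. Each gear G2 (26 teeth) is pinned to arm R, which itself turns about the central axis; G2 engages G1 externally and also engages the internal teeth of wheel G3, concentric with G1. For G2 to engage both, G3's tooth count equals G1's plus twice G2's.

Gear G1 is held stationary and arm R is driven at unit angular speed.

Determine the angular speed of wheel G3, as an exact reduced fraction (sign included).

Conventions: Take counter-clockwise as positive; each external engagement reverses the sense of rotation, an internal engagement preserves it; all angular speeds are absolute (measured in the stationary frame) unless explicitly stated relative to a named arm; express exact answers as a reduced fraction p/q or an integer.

114/83

topology: planetary set — G1 31T / G2 26T / G3 83T, arm = carrier (Willis)
ring teeth: 31 + 2·26 = 83
31(ω_sun−ω_arm) = −83(ω_ring−ω_arm),  ω_sun = 0, ω_arm = 1
ω_ring = 1 − (31/83)(0−1) = 114/83
exact speed ratio = 114/83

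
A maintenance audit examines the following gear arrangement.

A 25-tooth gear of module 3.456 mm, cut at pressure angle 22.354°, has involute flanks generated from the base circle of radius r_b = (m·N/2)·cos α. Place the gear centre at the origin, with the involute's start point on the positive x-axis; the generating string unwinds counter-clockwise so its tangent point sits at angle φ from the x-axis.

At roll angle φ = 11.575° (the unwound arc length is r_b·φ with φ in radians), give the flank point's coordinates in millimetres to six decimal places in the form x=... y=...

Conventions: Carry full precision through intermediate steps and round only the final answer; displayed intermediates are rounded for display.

class = single-mesh tooth geometry [base-circle involute, m = 3.456, 25T]
pitch radius r_p = m·N/2 = 3.456·25/2 = 43.200000
base radius r_b = r_p·cos α = 43.200000·cos 22.354° = 39.953593
roll angle φ = 11.575° = 0.20202186 rad
x = r_b·(cos φ + φ·sin φ) = 40.760602
y = r_b·(sin φ − φ·cos φ) = 0.109359

x=40.760602 y=0.109359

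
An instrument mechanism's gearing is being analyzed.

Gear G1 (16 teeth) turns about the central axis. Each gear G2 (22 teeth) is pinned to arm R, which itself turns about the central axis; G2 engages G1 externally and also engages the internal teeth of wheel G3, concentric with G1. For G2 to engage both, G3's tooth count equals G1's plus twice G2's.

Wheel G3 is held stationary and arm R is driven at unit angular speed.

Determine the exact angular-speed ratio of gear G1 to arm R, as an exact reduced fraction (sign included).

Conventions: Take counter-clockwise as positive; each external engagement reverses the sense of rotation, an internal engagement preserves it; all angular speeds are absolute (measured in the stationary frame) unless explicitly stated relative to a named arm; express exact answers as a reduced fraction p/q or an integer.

recognized (axles ride arm R): planetary set, 16/22/60 teeth
ring teeth: 16 + 2·22 = 60
16(ω_sun−ω_arm) = −60(ω_ring−ω_arm),  ω_ring = 0, ω_arm = 1
ω_sun = 1 − (60/16)(0−1) = 19/4
ω_out/ω_in = 19/4

19/4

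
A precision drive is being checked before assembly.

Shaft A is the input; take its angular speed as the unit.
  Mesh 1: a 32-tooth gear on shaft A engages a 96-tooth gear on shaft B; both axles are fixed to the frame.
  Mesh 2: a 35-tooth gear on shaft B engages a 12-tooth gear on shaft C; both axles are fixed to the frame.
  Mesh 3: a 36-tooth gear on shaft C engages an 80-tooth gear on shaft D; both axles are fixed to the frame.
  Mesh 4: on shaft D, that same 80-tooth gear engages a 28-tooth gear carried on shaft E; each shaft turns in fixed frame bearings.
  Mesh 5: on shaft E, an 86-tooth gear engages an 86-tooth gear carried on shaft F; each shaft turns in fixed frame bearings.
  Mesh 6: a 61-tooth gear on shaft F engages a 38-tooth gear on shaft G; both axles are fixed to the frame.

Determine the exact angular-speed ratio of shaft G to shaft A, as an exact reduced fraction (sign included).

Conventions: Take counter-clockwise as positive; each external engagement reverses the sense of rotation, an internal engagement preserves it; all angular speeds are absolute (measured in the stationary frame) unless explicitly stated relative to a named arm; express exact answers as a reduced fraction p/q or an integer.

class = fixed-axis compound train [6 meshes; 6 ratios multiply, 6 sense flips]
mesh 1 [32T→96T]: running ratio 1/3, sense −
mesh 2 [35T→12T]: running ratio 35/36, sense +
mesh 3 [36T→80T]: running ratio 7/16, sense −
mesh 4 [80T→28T]: running ratio 5/4, sense +
mesh 5 [86T→86T]: running ratio 5/4, sense −
mesh 6 [61T→38T]: running ratio 305/152, sense +
ω_out/ω_in = 305/152

305/152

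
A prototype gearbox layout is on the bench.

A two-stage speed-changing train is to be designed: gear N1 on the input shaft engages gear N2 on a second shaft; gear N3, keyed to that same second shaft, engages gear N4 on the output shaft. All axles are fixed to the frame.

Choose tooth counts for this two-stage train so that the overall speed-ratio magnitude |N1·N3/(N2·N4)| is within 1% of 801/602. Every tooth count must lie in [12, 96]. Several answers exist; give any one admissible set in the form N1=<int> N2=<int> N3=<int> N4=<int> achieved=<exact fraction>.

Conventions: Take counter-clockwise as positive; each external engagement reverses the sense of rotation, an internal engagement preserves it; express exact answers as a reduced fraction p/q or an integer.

N1=18 N2=14 N3=89 N4=86 achieved=801/602

class = fixed-axis compound train [2-stage, 801/602 wanted]
target = 801/602 in lowest terms: an exact hit needs N1·N3 = k·801 and N2·N4 = k·602 for one integer k, every count in [12, 96]; additionally prefer no 1:1 stage (N1 ≠ N2, N3 ≠ N4)
k = 1: no 1:1-free in-range split of k·801 and k·602 into factor pairs; take k = 2
k = 2: N1·N3 = 1602 = 18·89, N2·N4 = 1204 = 14·86
achieved = 18·89/(14·86) = 801/602; |achieved − target| = 0 ≤ 801/60200 ✓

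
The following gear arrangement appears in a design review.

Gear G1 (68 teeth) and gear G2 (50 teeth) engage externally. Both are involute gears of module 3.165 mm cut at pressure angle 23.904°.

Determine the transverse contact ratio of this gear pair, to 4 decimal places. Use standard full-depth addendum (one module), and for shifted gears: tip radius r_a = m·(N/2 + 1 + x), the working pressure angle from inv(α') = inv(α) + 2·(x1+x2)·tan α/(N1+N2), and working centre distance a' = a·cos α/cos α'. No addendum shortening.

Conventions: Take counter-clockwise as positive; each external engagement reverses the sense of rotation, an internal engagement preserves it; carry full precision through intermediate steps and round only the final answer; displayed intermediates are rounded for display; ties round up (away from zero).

topology: single-mesh involute geometry — m = 3.165, 68T/50T pair
base radii: r_b1 = 98.379824, r_b2 = 72.338106
tip radii: r_a1 = 110.775000, r_a2 = 82.290000
no profile shift: α' = α, a' = a
action lengths: √(r_a1²−r_b1²) = 50.916705, √(r_a2²−r_b2²) = 39.228083
base pitch p_b = π·m·cos α = 9.090275
CR = (50.916705 + 39.228083 − 186.735000·sin 23.90400°)/9.090275 = 1.592774
contact ratio ≈ 1.5928

1.5928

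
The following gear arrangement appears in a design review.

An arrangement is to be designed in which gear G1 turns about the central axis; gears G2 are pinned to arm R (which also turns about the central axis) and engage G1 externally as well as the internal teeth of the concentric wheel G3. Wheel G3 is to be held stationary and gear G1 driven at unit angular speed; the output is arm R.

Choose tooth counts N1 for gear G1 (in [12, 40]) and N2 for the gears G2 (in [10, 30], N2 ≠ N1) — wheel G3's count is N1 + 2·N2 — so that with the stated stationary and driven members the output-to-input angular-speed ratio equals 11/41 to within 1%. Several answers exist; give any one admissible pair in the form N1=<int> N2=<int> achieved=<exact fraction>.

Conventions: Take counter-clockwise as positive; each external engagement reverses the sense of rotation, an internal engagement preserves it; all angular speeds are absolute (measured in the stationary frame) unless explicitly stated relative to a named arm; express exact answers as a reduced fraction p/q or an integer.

N1=22 N2=19 achieved=11/41

class = planetary set [ratio 11/41 wanted; Willis about the carrier]
Willis with ω_ring = 0: ω_arm/ω_sun = N1/(N1+N3); set equal to 11/41  ⇒  N3/N1 = 1/(11/41) − 1 = 30/11
N3 = N1 + 2·N2  ⇒  N2/N1 = (N3/N1 − 1)/2 = (30/11 − 1)/2 = 19/22
smallest multiple with N1 ≥ 12 and N2 ≥ 10: k = 1  ⇒  N1 = 1·22 = 22, N2 = 1·19 = 19 (N1 ≤ 40, N2 ≤ 30, N2 ≠ N1 ✓), N3 = 22 + 2·19 = 60
check: N1/(N1+N3) with N1 = 22, N3 = 60 gives 11/41; |achieved − target| = 0 ≤ 11/4100 ✓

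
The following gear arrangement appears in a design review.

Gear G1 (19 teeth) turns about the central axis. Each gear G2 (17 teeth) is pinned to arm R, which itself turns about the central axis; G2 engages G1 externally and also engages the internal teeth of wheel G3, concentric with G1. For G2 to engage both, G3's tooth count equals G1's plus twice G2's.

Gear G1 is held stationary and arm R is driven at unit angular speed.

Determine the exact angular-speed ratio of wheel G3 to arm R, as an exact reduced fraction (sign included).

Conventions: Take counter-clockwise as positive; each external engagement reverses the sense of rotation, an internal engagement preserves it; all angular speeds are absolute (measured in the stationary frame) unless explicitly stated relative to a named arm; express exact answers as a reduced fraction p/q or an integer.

72/53

class = planetary set [G3 = 19+2·17 = 53; Willis about the carrier]
ring teeth: 19 + 2·17 = 53
19(ω_sun−ω_arm) = −53(ω_ring−ω_arm),  ω_sun = 0, ω_arm = 1
ω_ring = 1 − (19/53)(0−1) = 72/53
ω_out/ω_in = 72/53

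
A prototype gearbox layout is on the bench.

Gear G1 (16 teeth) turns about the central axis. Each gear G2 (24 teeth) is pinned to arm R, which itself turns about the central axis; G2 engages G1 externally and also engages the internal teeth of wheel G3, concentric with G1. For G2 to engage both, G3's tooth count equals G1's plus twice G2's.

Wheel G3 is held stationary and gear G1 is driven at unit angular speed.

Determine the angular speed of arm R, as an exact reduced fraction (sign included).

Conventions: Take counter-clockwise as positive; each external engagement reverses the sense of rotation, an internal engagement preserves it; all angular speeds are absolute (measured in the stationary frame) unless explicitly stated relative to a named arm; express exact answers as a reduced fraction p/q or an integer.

1/5

class = planetary set [G3 = 16+2·24 = 64; Willis about the carrier]
ring teeth: 16 + 2·24 = 64
16(ω_sun−ω_arm) = −64(ω_ring−ω_arm),  ω_ring = 0, ω_sun = 1
16(1−ω_arm) = −64(0−ω_arm)  ⇒  80·ω_arm = 16  ⇒  ω_arm = 1/5
exact speed ratio = 1/5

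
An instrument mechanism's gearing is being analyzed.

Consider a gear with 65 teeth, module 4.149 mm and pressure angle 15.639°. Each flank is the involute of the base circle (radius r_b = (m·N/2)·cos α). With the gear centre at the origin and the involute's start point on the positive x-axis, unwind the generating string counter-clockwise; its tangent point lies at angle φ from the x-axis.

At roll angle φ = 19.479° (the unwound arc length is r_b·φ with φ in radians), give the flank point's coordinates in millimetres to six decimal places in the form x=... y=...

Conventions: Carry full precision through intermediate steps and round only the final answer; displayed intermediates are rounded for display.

x=137.139244 y=1.681228

single-mesh involute tooth geometry (65T wheel at module 4.149)
pitch radius r_p = m·N/2 = 4.149·65/2 = 134.842500
base radius r_b = r_p·cos α = 134.842500·cos 15.639° = 129.850536
roll angle φ = 19.479° = 0.33997268 rad
x = r_b·(cos φ + φ·sin φ) = 137.139244
y = r_b·(sin φ − φ·cos φ) = 1.681228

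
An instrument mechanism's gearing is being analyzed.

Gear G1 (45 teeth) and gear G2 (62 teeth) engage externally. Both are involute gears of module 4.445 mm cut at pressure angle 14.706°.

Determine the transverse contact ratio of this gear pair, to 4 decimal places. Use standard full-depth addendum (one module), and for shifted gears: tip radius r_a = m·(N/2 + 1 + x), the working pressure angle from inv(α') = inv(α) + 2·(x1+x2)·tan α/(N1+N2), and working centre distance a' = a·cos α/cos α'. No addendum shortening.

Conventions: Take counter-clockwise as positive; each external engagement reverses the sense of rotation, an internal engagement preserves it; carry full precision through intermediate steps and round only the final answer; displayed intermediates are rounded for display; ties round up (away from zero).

topology: single-mesh involute geometry — m = 4.445, 45T/62T pair
base radii: r_b1 = 96.736208, r_b2 = 133.280998
tip radii: r_a1 = 104.457500, r_a2 = 142.240000
no profile shift: α' = α, a' = a
action lengths: √(r_a1²−r_b1²) = 39.414152, √(r_a2²−r_b2²) = 49.682928
base pitch p_b = π·m·cos α = 13.506923
CR = (39.414152 + 49.682928 − 237.807500·sin 14.70600°)/13.506923 = 2.126869
contact ratio ≈ 2.1269

2.1269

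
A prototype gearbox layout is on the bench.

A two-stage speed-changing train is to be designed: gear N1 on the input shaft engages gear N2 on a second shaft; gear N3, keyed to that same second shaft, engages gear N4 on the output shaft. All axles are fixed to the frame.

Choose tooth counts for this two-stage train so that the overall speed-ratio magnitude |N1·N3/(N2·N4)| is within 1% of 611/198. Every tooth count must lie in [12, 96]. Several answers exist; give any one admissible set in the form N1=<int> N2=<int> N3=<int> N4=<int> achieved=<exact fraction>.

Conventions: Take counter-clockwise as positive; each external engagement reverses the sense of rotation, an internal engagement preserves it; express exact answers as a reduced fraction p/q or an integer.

topology: fixed-axis compound train — 2 stages, target 611/198
target = 611/198 in lowest terms: an exact hit needs N1·N3 = k·611 and N2·N4 = k·198 for one integer k, every count in [12, 96]; additionally prefer no 1:1 stage (N1 ≠ N2, N3 ≠ N4)
k = 1: no 1:1-free in-range split of k·611 and k·198 into factor pairs; take k = 2
k = 2: N1·N3 = 1222 = 13·94, N2·N4 = 396 = 12·33
achieved = 13·94/(12·33) = 611/198; |achieved − target| = 0 ≤ 611/19800 ✓

N1=13 N2=12 N3=94 N4=33 achieved=611/198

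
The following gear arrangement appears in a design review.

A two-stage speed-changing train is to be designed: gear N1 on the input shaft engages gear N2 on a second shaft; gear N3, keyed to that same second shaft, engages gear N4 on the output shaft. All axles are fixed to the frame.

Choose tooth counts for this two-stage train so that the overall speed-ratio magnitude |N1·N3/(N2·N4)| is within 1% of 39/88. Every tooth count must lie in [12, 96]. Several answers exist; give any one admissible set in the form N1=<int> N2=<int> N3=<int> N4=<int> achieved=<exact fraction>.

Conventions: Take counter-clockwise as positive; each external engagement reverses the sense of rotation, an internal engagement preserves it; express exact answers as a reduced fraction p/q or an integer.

topology: fixed-axis compound train — 2 stages, target 39/88
target = 39/88 in lowest terms: an exact hit needs N1·N3 = k·39 and N2·N4 = k·88 for one integer k, every count in [12, 96]; additionally prefer no 1:1 stage (N1 ≠ N2, N3 ≠ N4)
k = 1…3: no 1:1-free in-range split of k·39 and k·88 into factor pairs; take k = 4
k = 4: N1·N3 = 156 = 12·13, N2·N4 = 352 = 16·22
achieved = 12·13/(16·22) = 39/88; |achieved − target| = 0 ≤ 39/8800 ✓

N1=12 N2=16 N3=13 N4=22 achieved=39/88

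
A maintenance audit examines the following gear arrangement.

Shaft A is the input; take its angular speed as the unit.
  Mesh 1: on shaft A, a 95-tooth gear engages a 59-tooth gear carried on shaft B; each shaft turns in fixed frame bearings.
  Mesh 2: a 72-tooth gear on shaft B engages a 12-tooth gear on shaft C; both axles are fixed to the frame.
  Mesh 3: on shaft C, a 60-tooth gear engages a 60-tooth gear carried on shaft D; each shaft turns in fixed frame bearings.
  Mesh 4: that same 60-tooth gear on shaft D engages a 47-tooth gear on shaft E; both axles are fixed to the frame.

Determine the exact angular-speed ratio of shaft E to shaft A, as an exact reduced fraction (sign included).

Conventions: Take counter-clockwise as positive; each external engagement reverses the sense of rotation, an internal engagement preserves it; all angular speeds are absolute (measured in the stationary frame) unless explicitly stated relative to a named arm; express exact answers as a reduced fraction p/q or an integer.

class = fixed-axis compound train [4 meshes; 4 ratios multiply, 4 sense flips]
mesh 1 [95T→59T]: running ratio 95/59, sense −
mesh 2 [72T→12T]: running ratio 570/59, sense +
mesh 3 [60T→60T]: running ratio 570/59, sense −
mesh 4 [60T→47T]: running ratio 34200/2773, sense +
ω_out/ω_in = 34200/2773

34200/2773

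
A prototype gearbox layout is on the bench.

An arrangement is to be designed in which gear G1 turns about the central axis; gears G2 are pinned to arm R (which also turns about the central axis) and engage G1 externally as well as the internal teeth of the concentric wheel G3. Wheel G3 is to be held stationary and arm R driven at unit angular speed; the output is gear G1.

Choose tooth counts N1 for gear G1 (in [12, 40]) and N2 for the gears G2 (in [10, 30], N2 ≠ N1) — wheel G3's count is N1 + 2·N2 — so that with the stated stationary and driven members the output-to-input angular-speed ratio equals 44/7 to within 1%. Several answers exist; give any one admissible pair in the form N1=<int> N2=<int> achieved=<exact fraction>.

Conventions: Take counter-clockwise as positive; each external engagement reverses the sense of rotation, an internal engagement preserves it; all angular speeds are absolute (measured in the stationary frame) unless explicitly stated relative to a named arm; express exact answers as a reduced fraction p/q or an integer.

design class (target 44/7): planetary set
Willis with ω_ring = 0: ω_sun/ω_arm = (N1+N3)/N1; set equal to 44/7  ⇒  N3/N1 = 44/7 − 1 = 37/7
N3 = N1 + 2·N2  ⇒  N2/N1 = (N3/N1 − 1)/2 = (37/7 − 1)/2 = 15/7
smallest multiple with N1 ≥ 12 and N2 ≥ 10: k = 2  ⇒  N1 = 2·7 = 14, N2 = 2·15 = 30 (N1 ≤ 40, N2 ≤ 30, N2 ≠ N1 ✓), N3 = 14 + 2·30 = 74
check: (N1+N3)/N1 with N1 = 14, N3 = 74 gives 44/7; |achieved − target| = 0 ≤ 11/175 ✓

N1=14 N2=30 achieved=44/7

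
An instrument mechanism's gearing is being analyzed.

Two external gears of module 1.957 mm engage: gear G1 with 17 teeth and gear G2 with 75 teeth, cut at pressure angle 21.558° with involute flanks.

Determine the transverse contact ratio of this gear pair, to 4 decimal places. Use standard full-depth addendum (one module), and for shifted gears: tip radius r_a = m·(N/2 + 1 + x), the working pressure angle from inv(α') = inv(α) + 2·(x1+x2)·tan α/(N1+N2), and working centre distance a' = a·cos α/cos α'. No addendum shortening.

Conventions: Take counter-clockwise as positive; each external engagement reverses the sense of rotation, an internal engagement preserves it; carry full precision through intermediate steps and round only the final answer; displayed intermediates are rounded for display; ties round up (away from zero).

recognized (one external pair, fixed centres): single-mesh tooth geometry, m = 1.957, N1 = 17, N2 = 75
base radii: r_b1 = 15.470852, r_b2 = 68.253757
tip radii: r_a1 = 18.591500, r_a2 = 75.344500
no profile shift: α' = α, a' = a
action lengths: √(r_a1²−r_b1²) = 10.310025, √(r_a2²−r_b2²) = 31.909533
base pitch p_b = π·m·cos α = 5.718013
CR = (10.310025 + 31.909533 − 90.022000·sin 21.55800°)/5.718013 = 1.598740
contact ratio ≈ 1.5987

1.5987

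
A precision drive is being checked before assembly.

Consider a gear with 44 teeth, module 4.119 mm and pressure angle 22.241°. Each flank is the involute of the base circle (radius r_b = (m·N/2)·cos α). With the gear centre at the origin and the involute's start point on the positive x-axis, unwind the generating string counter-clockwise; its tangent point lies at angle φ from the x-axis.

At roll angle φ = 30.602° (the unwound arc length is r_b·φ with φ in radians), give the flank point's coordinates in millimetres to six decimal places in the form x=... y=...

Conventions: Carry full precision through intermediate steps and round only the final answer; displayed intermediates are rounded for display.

topology: single-mesh involute geometry — m = 4.119, N = 44
pitch radius r_p = m·N/2 = 4.119·44/2 = 90.618000
base radius r_b = r_p·cos α = 90.618000·cos 22.241° = 83.876018
roll angle φ = 30.602° = 0.53410566 rad
x = r_b·(cos φ + φ·sin φ) = 94.999841
y = r_b·(sin φ − φ·cos φ) = 4.139597

x=94.999841 y=4.139597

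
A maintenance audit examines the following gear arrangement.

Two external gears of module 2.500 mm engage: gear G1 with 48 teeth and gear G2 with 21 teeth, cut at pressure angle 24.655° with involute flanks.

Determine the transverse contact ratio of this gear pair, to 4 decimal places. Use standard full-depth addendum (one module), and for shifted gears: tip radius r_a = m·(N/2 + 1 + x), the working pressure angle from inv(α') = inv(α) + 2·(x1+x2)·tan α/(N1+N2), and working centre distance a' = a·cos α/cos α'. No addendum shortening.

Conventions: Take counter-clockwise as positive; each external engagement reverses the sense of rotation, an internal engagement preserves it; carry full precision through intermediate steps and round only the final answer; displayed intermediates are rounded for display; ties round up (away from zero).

recognized (one external pair, fixed centres): single-mesh tooth geometry, m = 2.500, N1 = 48, N2 = 21
base radii: r_b1 = 54.530165, r_b2 = 23.856947
tip radii: r_a1 = 62.500000, r_a2 = 28.750000
no profile shift: α' = α, a' = a
action lengths: √(r_a1²−r_b1²) = 30.540319, √(r_a2²−r_b2²) = 16.043957
base pitch p_b = π·m·cos α = 7.137982
CR = (30.540319 + 16.043957 − 86.250000·sin 24.65500°)/7.137982 = 1.485685
contact ratio ≈ 1.4857

1.4857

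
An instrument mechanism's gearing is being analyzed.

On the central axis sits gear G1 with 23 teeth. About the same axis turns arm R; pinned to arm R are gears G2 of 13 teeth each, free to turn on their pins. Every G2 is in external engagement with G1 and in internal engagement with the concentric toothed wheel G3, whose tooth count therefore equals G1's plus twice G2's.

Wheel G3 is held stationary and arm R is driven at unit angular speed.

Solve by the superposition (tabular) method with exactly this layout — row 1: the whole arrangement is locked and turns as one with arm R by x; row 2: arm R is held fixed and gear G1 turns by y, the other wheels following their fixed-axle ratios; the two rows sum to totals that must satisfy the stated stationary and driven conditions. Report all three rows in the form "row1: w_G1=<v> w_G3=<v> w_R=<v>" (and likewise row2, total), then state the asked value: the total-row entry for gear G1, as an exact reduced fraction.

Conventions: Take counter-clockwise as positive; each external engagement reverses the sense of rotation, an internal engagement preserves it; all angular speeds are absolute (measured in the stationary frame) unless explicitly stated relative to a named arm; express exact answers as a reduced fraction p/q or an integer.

row1: w_G1=1 w_G3=1 w_R=1
row2: w_G1=49/23 w_G3=-1 w_R=0
total: w_G1=72/23 w_G3=0 w_R=1
asked value: 72/23

recognized (axles ride arm R): planetary set, 23/13/49 teeth
row 1 — lock + rotate with arm: ω_sun = ω_ring = ω_arm = x
row 2 (arm held, sun turns y): ω_ring = −(23/49)·y, ω_arm = 0
boundary: total ω_ring = x − (23/49)·y = 0 and total ω_arm = x = 1  ⇒  y = 49/23, x = 1
row 2 ring = −(23/49)·49/23 = -1
totals (row 1 + row 2): sun 1 + 49/23 = 72/23, ring 1 + (-1) = 0, arm 1 + 0 = 1
asked cell (total, sun) = 72/23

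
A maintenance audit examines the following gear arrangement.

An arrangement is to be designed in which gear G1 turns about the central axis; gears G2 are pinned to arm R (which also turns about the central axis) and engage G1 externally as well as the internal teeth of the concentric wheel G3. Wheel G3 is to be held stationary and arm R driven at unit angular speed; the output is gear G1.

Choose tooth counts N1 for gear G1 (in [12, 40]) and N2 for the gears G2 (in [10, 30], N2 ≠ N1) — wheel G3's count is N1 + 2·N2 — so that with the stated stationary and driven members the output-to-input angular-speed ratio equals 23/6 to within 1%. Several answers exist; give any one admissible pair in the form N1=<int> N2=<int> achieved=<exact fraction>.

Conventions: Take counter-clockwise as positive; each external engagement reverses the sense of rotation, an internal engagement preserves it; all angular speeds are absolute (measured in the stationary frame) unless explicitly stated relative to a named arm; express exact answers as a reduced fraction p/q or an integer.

N1=12 N2=11 achieved=23/6

design class (target 23/6): planetary set
Willis with ω_ring = 0: ω_sun/ω_arm = (N1+N3)/N1; set equal to 23/6  ⇒  N3/N1 = 23/6 − 1 = 17/6
N3 = N1 + 2·N2  ⇒  N2/N1 = (N3/N1 − 1)/2 = (17/6 − 1)/2 = 11/12
smallest multiple with N1 ≥ 12 and N2 ≥ 10: k = 1  ⇒  N1 = 1·12 = 12, N2 = 1·11 = 11 (N1 ≤ 40, N2 ≤ 30, N2 ≠ N1 ✓), N3 = 12 + 2·11 = 34
check: (N1+N3)/N1 with N1 = 12, N3 = 34 gives 23/6; |achieved − target| = 0 ≤ 23/600 ✓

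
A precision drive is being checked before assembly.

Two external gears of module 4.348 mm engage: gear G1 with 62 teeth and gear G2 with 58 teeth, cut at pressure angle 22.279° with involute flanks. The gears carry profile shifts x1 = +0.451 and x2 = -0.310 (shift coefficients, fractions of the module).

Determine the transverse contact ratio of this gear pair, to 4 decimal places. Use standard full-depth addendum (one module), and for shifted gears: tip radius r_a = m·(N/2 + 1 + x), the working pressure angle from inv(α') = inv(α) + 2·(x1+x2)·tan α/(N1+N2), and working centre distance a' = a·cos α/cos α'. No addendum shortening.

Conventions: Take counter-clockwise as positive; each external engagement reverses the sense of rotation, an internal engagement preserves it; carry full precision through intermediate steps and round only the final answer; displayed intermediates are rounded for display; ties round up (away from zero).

topology: single-mesh involute geometry — m = 4.348, 62T/58T pair
base radii: r_b1 = 124.725905, r_b2 = 116.679073
tip radii: r_a1 = 141.096948, r_a2 = 129.092120
inv(α') = inv(22.279°) + 2·(+0.451-0.310)·tan α/(62+58) = 0.02182268  ⇒  α' = 22.60240°
a' = a·cos α / cos α' = 260.8800·cos 22.279°/cos 22.60240° = 261.488864
action lengths: √(r_a1²−r_b1²) = 65.968154, √(r_a2²−r_b2²) = 55.233771
base pitch p_b = π·m·cos α = 12.639935
CR = (65.968154 + 55.233771 − 261.488864·sin 22.60240°)/12.639935 = 1.637893
contact ratio ≈ 1.6379

1.6379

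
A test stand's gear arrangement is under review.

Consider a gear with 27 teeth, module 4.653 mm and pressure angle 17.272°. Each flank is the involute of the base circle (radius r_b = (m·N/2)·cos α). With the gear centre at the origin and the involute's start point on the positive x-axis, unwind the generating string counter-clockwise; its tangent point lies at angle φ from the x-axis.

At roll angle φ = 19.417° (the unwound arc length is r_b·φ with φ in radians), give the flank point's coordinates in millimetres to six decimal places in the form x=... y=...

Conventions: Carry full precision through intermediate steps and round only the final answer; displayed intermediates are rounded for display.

class = single-mesh tooth geometry [base-circle involute, m = 4.653, 27T]
pitch radius r_p = m·N/2 = 4.653·27/2 = 62.815500
base radius r_b = r_p·cos α = 62.815500·cos 17.272° = 59.982898
roll angle φ = 19.417° = 0.33889058 rad
x = r_b·(cos φ + φ·sin φ) = 63.329055
y = r_b·(sin φ − φ·cos φ) = 0.769288

x=63.329055 y=0.769288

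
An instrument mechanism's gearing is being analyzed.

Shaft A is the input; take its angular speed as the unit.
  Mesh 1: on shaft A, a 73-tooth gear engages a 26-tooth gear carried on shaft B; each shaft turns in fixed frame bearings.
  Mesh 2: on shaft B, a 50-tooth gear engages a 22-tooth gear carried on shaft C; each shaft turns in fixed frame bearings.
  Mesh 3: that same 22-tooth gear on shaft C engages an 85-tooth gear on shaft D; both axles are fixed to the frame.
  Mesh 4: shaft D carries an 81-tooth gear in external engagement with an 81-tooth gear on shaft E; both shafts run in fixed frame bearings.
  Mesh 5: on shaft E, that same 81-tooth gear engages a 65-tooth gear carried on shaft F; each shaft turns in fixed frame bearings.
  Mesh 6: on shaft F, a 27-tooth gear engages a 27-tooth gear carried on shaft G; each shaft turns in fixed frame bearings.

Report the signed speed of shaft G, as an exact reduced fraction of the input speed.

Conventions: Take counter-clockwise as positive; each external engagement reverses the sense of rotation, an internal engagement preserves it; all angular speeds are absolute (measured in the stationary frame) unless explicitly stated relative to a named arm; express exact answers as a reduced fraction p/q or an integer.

6-mesh fixed-axis compound train (all bearings frame-fixed)
mesh 1 [73T→26T]: |ω|/ω_in = 1×73/26 = 73/26, sense flips to −
mesh 2 [50T→22T]: |ω|/ω_in = (73/26)×50/22 = 1825/286, sense flips to +
mesh 3 [22T→85T]: |ω|/ω_in = (1825/286)×22/85 = 365/221, sense flips to −
mesh 4 [81T→81T]: |ω|/ω_in = (365/221)×81/81 = 365/221, sense flips to +
mesh 5 [81T→65T]: |ω|/ω_in = (365/221)×81/65 = 5913/2873, sense flips to −
mesh 6 [27T→27T]: |ω|/ω_in = (5913/2873)×27/27 = 5913/2873, sense flips to +
signed output speed (× input speed) = 5913/2873

5913/2873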